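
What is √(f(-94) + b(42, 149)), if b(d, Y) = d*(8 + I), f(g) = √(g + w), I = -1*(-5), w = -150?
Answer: √(546 + 2*I*√61) ≈ 23.369 + 0.3342*I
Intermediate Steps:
I = 5
f(g) = √(-150 + g) (f(g) = √(g - 150) = √(-150 + g))
b(d, Y) = 13*d (b(d, Y) = d*(8 + 5) = d*13 = 13*d)
√(f(-94) + b(42, 149)) = √(√(-150 - 94) + 13*42) = √(√(-244) + 546) = √(2*I*√61 + 546) = √(546 + 2*I*√61)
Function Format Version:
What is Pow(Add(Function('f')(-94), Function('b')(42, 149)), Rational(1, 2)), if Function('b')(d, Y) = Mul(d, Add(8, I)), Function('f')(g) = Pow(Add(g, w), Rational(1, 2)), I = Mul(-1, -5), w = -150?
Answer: Pow(Add(546, Mul(2, I, Pow(61, Rational(1, 2)))), Rational(1, 2)) ≈ Add(23.369, Mul(0.3342, I))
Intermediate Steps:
I = 5
Function('f')(g) = Pow(Add(-150, g), Rational(1, 2)) (Function('f')(g) = Pow(Add(g, -150), Rational(1, 2)) = Pow(Add(-150, g), Rational(1, 2)))
Function('b')(d, Y) = Mul(13, d) (Function('b')(d, Y) = Mul(d, Add(8, 5)) = Mul(d, 13) = Mul(13, d))
Pow(Add(Function('f')(-94), Function('b')(42, 149)), Rational(1, 2)) = Pow(Add(Pow(Add(-150, -94), Rational(1, 2)), Mul(13, 42)), Rational(1, 2)) = Pow(Add(Pow(-244, Rational(1, 2)), 546), Rational(1, 2)) = Pow(Add(Mul(2, I, Pow(61, Rational(1, 2))), 546), Rational(1, 2)) = Pow(Add(546, Mul(2, I, Pow(61, Rational(1, 2)))), Rational(1, 2))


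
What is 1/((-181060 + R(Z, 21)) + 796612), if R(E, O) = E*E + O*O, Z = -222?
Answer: 1/665277 ≈ 1.5031e-6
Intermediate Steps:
R(E, O) = E² + O²
1/((-181060 + R(Z, 21)) + 796612) = 1/((-181060 + ((-222)² + 21²)) + 796612) = 1/((-181060 + (49284 + 441)) + 796612) = 1/((-181060 + 49725) + 796612) = 1/(-131335 + 796612) = 1/665277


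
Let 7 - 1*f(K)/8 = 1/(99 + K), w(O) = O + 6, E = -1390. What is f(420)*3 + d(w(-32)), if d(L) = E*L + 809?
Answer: 6421233/173 ≈ 37117.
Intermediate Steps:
w(O) = 6 + O
f(K) = 56 - 8/(99 + K)
d(L) = 809 - 1390*L (d(L) = -1390*L + 809 = 809 - 1390*L)
f(420)*3 + d(w(-32)) = (8*(692 + 7*420)/(99 + 420))*3 + (809 - 1390*(6 - 32)) = (8*(692 + 2940)/519)*3 + (809 - 1390*(-26)) = (8*(1/519)*3632)*3 + (809 + 36140) = (29056/519)*3 + 36949 = 29056/173 + 36949 = 6421233/173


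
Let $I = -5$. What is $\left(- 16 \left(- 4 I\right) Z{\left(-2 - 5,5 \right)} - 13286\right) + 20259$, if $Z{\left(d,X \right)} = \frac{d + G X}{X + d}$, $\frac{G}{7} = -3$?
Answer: $-10947$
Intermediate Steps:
$G = -21$ ($G = 7 \left(-3\right) = -21$)
$Z{\left(d,X \right)} = \frac{d - 21 X}{X + d}$
$\left(- 16 \left(- 4 I\right) Z{\left(-2 - 5,5 \right)} - 13286\right) + 20259 = \left(- 16 \left(\left(-4\right) \left(-5\right)\right) \frac{\left(-2 - 5\right) - 105}{5 - 7} - 13286\right) + 20259 = \left(\left(-16\right) 20 \frac{-7 - 105}{5 - 7} - 13286\right) + 20259 = \left(- 320 \frac{1}{-2} \left(-112\right) - 13286\right) + 20259 = \left(- 320 \left(\left(- \frac{1}{2}\right) \left(-112\right)\right) - 13286\right) + 20259 = \left(\left(-320\right) 56 - 13286\right) + 20259 = \left(-17920 - 13286\right) + 20259 = -31206 + 20259 = -10947$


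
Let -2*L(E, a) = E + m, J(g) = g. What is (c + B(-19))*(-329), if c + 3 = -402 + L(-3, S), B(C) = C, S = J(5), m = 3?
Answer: 139496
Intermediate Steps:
S = 5
L(E, a) = -3/2 - E/2 (L(E, a) = -(E + 3)/2 = -(3 + E)/2 = -3/2 - E/2)
c = -405 (c = -3 + (-402 + (-3/2 - ½*(-3))) = -3 + (-402 + (-3/2 + 3/2)) = -3 + (-402 + 0) = -3 - 402 = -405)
(c + B(-19))*(-329) = (-405 - 19)*(-329) = -424*(-329) = 139496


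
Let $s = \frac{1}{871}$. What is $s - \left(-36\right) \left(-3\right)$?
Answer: $- \frac{94067}{871} \approx -108.0$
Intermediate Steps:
$s = \frac{1}{871} \approx 0.0011481$
$s - \left(-36\right) \left(-3\right) = \frac{1}{871} - \left(-36\right) \left(-3\right) = \frac{1}{871} - 108 = - \frac{94067}{871}$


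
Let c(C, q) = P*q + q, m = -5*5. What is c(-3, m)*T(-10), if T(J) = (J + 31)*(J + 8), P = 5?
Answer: 6300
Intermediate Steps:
m = -25
c(C, q) = 6*q (c(C, q) = 5*q + q = 6*q)
T(J) = (8 + J)*(31 + J) (T(J) = (31 + J)*(8 + J) = (8 + J)*(31 + J))
c(-3, m)*T(-10) = (6*(-25))*(248 + (-10)² + 39*(-10)) = -150*(248 + 100 - 390) = -150*(-42) = 6300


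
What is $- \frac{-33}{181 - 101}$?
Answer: $\frac{33}{80} \approx 0.4125$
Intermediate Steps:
$- \frac{-33}{181 - 101} = - \frac{-33}{80} = \left(-1\right) \left(- \frac{33}{80}\right) = \frac{33}{80}$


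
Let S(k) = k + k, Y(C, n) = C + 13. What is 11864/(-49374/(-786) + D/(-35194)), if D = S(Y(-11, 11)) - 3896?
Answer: 27348975848/145060639 ≈ 188.53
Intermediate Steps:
Y(C, n) = 13 + C
S(k) = 2*k
D = -3892 (D = 2*(13 - 11) - 3896 = 2*2 - 3896 = 4 - 3896 = -3892)
11864/(-49374/(-786) + D/(-35194)) = 11864/(-49374/(-786) - 3892/(-35194)) = 11864/(-49374*(-1/786) - 3892*(-1/35194)) = 11864/(8229/131 + 1946/17597) = 11864/(145060639/2305207) = 11864*(2305207/145060639) = 27348975848/145060639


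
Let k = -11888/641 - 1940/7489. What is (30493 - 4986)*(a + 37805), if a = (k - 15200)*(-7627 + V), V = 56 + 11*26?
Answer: 13579988955112362755/4800449 ≈ 2.8289e+12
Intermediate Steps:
V = 342 (V = 56 + 286 = 342)
k = -90272772/4800449 (k = -11888*1/641 - 1940*1/7489 = -11888/641 - 1940/7489 = -90272772/4800449 ≈ -18.805)
a = 532220955812020/4800449 (a = (-90272772/4800449 - 15200)*(-7627 + 342) = -73057097572/4800449*(-7285) = 532220955812020/4800449 ≈ 1.1087e+8)
(30493 - 4986)*(a + 37805) = (30493 - 4986)*(532220955812020/4800449 + 37805) = 25507*(532402436786465/4800449) = 13579988955112362755/4800449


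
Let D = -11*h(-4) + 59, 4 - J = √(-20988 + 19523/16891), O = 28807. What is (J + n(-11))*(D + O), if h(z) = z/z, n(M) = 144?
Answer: 4270540 - 201985*I*√2493823435/2413 ≈ 4.2705e+6 - 4.1802e+6*I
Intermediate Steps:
h(z) = 1
J = 4 - 7*I*√2493823435/2413 (J = 4 - √(-20988 + 19523/16891) = 4 - √(-20988 + 19523*(1/16891)) = 4 - √(-20988 + 2789/2413) = 4 - √(-50641255/2413) = 4 - 7*I*√2493823435/2413 ≈ 4.0 - 144.87*I)
D = 48 (D = -11*1 + 59 = -11 + 59 = 48)
(J + n(-11))*(D + O) = ((4 - 7*I*√2493823435/2413) + 144)*(48 + 28807) = (148 - 7*I*√2493823435/2413)*28855 = 4270540 - 201985*I*√2493823435/2413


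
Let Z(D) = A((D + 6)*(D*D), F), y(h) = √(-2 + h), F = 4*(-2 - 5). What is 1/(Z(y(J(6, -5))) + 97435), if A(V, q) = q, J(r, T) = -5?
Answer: 1/97407 ≈ 1.0266e-5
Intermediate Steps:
F = -28 (F = 4*(-7) = -28)
Z(D) = -28
1/(Z(y(J(6, -5))) + 97435) = 1/(-28 + 97435) = 1/97407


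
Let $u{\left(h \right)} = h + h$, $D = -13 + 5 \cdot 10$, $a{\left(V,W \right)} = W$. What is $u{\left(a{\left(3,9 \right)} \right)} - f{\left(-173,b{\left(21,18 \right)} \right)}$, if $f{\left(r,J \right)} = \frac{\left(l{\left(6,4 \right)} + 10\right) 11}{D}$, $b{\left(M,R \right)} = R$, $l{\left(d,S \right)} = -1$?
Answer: $\frac{567}{37} \approx 15.324$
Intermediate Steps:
$D = 37$ ($D = -13 + 50 = 37$)
$u{\left(h \right)} = 2 h$
$f{\left(r,J \right)} = \frac{99}{37}$ ($f{\left(r,J \right)} = \frac{\left(-1 + 10\right) 11}{37} = 9 \cdot 11 \cdot \frac{1}{37} = 99 \cdot \frac{1}{37} = \frac{99}{37}$)
$u{\left(a{\left(3,9 \right)} \right)} - f{\left(-173,b{\left(21,18 \right)} \right)} = 2 \cdot 9 - \frac{99}{37} = 18 - \frac{99}{37} = \frac{567}{37}$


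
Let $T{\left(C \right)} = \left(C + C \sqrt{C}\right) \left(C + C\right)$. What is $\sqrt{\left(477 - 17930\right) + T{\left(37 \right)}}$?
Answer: $\sqrt{-14715 + 2738 \sqrt{37}} \approx 44.041$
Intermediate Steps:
$T{\left(C \right)} = 2 C \left(C + C^{\frac{3}{2}}\right)$ ($T{\left(C \right)} = \left(C + C^{\frac{3}{2}}\right) 2 C = 2 C \left(C + C^{\frac{3}{2}}\right)$)
$\sqrt{\left(477 - 17930\right) + T{\left(37 \right)}} = \sqrt{\left(477 - 17930\right) + \left(2 \cdot 37^{2} + 2 \cdot 37^{\frac{5}{2}}\right)} = \sqrt{-17453 + \left(2 \cdot 1369 + 2 \cdot 1369 \sqrt{37}\right)} = \sqrt{-17453 + \left(2738 + 2738 \sqrt{37}\right)} = \sqrt{-14715 + 2738 \sqrt{37}}$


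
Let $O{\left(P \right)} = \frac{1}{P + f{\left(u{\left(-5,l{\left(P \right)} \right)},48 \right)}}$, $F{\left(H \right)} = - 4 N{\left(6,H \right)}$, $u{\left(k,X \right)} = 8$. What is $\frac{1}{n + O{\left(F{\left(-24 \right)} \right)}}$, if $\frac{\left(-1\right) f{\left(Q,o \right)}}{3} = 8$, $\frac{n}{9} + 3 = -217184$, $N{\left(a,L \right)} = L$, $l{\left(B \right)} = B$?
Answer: $- \frac{72}{140737175} \approx -5.1159 \cdot 10^{-7}$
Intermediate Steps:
$n = -1954683$ ($n = -27 + 9 \left(-217184\right) = -27 - 1954656 = -1954683$)
$f{\left(Q,o \right)} = -24$ ($f{\left(Q,o \right)} = \left(-3\right) 8 = -24$)
$F{\left(H \right)} = - 4 H$
$O{\left(P \right)} = \frac{1}{-24 + P}$ ($O{\left(P \right)} = \frac{1}{P - 24} = \frac{1}{-24 + P}$)
$\frac{1}{n + O{\left(F{\left(-24 \right)} \right)}} = \frac{1}{-1954683 + \frac{1}{-24 - -96}} = \frac{1}{-1954683 + \frac{1}{-24 + 96}} = \frac{1}{-1954683 + \frac{1}{72}} = \frac{1}{- \frac{140737175}{72}} = - \frac{72}{140737175}$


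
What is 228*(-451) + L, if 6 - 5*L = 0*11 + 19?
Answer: -514153/5 ≈ -1.0283e+5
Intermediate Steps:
L = -13/5 (L = 6/5 - (0*11 + 19)/5 = 6/5 - (0 + 19)/5 = 6/5 - 1/5*19 = 6/5 - 19/5 = -13/5 ≈ -2.6000)
228*(-451) + L = 228*(-451) - 13/5 = -102828 - 13/5 = -514153/5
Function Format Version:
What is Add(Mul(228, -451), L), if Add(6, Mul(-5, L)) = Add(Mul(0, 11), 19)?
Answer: Rational(-514153, 5) ≈ -1.0283e+5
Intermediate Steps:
L = Rational(-13, 5) (L = Add(Rational(6, 5), Mul(Rational(-1, 5), Add(Mul(0, 11), 19))) = Add(Rational(6, 5), Mul(Rational(-1, 5), Add(0, 19))) = Add(Rational(6, 5), Mul(Rational(-1, 5), 19)) = Add(Rational(6, 5), Rational(-19, 5)) = Rational(-13, 5) ≈ -2.6000)
Add(Mul(228, -451), L) = Add(Mul(228, -451), Rational(-13, 5)) = Add(-102828, Rational(-13, 5)) = Rational(-514153, 5)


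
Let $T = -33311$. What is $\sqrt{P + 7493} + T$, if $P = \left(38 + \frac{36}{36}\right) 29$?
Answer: $-33311 + 28 \sqrt{11} \approx -33218.0$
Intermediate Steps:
$P = 1131$ ($P = \left(38 + 36 \cdot \frac{1}{36}\right) 29 = \left(38 + 1\right) 29 = 39 \cdot 29 = 1131$)
$\sqrt{P + 7493} + T = \sqrt{1131 + 7493} - 33311 = \sqrt{8624} - 33311 = 28 \sqrt{11} - 33311 = -33311 + 28 \sqrt{11}$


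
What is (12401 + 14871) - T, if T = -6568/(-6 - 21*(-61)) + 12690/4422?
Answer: 25628960591/939675 ≈ 27274.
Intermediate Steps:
T = -2143991/939675 (T = -6568/(-6 + 1281) + 12690*(1/4422) = -6568/1275 + 2115/737 = -2143991/939675 ≈ -2.2816)
(12401 + 14871) - T = (12401 + 14871) - 1*(-2143991/939675) = 27272 + 2143991/939675 = 25628960591/939675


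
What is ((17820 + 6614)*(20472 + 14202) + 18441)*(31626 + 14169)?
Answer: 38799491215815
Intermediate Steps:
((17820 + 6614)*(20472 + 14202) + 18441)*(31626 + 14169) = (24434*34674 + 18441)*45795 = (847224516 + 18441)*45795 = 847242957*45795 = 38799491215815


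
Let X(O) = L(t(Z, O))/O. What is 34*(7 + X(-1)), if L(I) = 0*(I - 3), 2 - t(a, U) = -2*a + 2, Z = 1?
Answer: 238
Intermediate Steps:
t(a, U) = 2*a (t(a, U) = 2 - (-2*a + 2) = 2 - (2 - 2*a) = 2 + (-2 + 2*a) = 2*a)
L(I) = 0 (L(I) = 0*(-3 + I) = 0)
X(O) = 0 (X(O) = 0/O = 0)
34*(7 + X(-1)) = 34*(7 + 0) = 34*7 = 238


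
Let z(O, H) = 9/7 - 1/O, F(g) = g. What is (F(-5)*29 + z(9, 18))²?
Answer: 82101721/3969 ≈ 20686.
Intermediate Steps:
z(O, H) = 9/7 - 1/O (z(O, H) = 9*(⅐) - 1/O = 9/7 - 1/O)
(F(-5)*29 + z(9, 18))² = (-5*29 + (9/7 - 1/9))² = (-145 + (9/7 - 1*⅑))² = (-145 + (9/7 - ⅑))² = (-145 + 74/63)² = (-9061/63)² = 82101721/3969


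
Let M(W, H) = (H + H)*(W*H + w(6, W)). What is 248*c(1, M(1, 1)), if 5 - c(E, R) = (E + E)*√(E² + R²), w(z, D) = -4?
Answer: 1240 - 496*√37 ≈ -1777.1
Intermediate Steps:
M(W, H) = 2*H*(-4 + H*W) (M(W, H) = (H + H)*(W*H - 4) = (2*H)*(H*W - 4) = (2*H)*(-4 + H*W) = 2*H*(-4 + H*W))
c(E, R) = 5 - 2*E*√(E² + R²) (c(E, R) = 5 - (E + E)*√(E² + R²) = 5 - 2*E*√(E² + R²))
248*c(1, M(1, 1)) = 248*(5 - 2*1*√(1² + (2*1*(-4 + 1*1))²)) = 248*(5 - 2*1*√(1 + (2*1*(-4 + 1))²)) = 248*(5 - 2*1*√(1 + (2*1*(-3))²)) = 248*(5 - 2*1*√(1 + (-6)²)) = 248*(5 - 2*1*√(1 + 36)) = 248*(5 - 2*1*√37) = 248*(5 - 2*√37) = 1240 - 496*√37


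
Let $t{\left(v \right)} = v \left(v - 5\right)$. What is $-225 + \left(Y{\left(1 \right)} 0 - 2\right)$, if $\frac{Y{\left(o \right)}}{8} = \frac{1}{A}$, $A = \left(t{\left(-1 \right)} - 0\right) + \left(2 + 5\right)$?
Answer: $-227$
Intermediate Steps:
$t{\left(v \right)} = v \left(-5 + v\right)$
$A = 13$ ($A = \left(- (-5 - 1) - 0\right) + \left(2 + 5\right) = \left(\left(-1\right) \left(-6\right) + 0\right) + 7 = \left(6 + 0\right) + 7 = 6 + 7 = 13$)
$Y{\left(o \right)} = \frac{8}{13}$
$-225 + \left(Y{\left(1 \right)} 0 - 2\right) = -225 + \left(\frac{8}{13} \cdot 0 - 2\right) = -225 + \left(0 - 2\right) = -225 - 2 = -227$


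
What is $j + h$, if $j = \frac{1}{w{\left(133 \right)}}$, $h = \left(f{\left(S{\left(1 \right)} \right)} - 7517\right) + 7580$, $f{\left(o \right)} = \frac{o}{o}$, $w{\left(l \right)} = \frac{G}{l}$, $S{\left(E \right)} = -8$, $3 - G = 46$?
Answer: $\frac{2619}{43} \approx 60.907$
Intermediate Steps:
$G = -43$ ($G = 3 - 46 = -43$)
$w{\left(l \right)} = - \frac{43}{l}$
$f{\left(o \right)} = 1$
$h = 64$ ($h = \left(1 - 7517\right) + 7580 = -7516 + 7580 = 64$)
$j = - \frac{133}{43}$ ($j = \frac{1}{\left(-43\right) \frac{1}{133}} = \frac{1}{- \frac{43}{133}} = - \frac{133}{43} \approx -3.093$)
$j + h = - \frac{133}{43} + 64 = \frac{2619}{43}$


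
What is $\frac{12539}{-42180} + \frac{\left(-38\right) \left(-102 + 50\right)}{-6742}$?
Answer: $- \frac{83942809}{142188780} \approx -0.59036$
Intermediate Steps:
$\frac{12539}{-42180} + \frac{\left(-38\right) \left(-102 + 50\right)}{-6742} = 12539 \left(- \frac{1}{42180}\right) + \left(-38\right) \left(-52\right) \left(- \frac{1}{6742}\right) = - \frac{12539}{42180} + 1976 \left(- \frac{1}{6742}\right) = - \frac{12539}{42180} - \frac{988}{3371} = - \frac{83942809}{142188780}$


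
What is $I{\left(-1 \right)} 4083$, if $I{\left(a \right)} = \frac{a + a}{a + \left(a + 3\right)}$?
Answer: $-8166$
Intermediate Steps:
$I{\left(a \right)} = \frac{2 a}{3 + 2 a}$ ($I{\left(a \right)} = \frac{2 a}{a + \left(3 + a\right)} = \frac{2 a}{3 + 2 a}$)
$I{\left(-1 \right)} 4083 = 2 \left(-1\right) \frac{1}{3 + 2 \left(-1\right)} 4083 = 2 \left(-1\right) \frac{1}{3 - 2} \cdot 4083 = 2 \left(-1\right) 1^{-1} \cdot 4083 = 2 \left(-1\right) 1 \cdot 4083 = \left(-2\right) 4083 = -8166$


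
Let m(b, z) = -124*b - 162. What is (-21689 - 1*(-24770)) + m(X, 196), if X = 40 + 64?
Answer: -9977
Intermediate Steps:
X = 104
m(b, z) = -162 - 124*b
(-21689 - 1*(-24770)) + m(X, 196) = (-21689 - 1*(-24770)) + (-162 - 124*104) = (-21689 + 24770) + (-162 - 12896) = 3081 - 13058 = -9977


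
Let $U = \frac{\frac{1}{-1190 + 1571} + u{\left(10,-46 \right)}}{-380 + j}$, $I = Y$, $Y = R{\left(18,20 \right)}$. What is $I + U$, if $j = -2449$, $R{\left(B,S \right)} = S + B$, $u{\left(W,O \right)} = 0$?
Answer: $\frac{40958261}{1077849} \approx 38.0$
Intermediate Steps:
$R{\left(B,S \right)} = B + S$
$Y = 38$ ($Y = 18 + 20 = 38$)
$I = 38$
$U = - \frac{1}{1077849}$ ($U = \frac{\frac{1}{-1190 + 1571} + 0}{-380 - 2449} = \frac{\frac{1}{381} + 0}{-2829} = \left(\frac{1}{381} + 0\right) \left(- \frac{1}{2829}\right) = \frac{1}{381} \left(- \frac{1}{2829}\right) = - \frac{1}{1077849} \approx -9.2777 \cdot 10^{-7}$)
$I + U = 38 - \frac{1}{1077849} = \frac{40958261}{1077849}$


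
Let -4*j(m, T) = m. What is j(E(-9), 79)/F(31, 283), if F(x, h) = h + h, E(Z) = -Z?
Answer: -9/2264 ≈ -0.0039753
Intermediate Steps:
F(x, h) = 2*h
j(m, T) = -m/4
j(E(-9), 79)/F(31, 283) = (-(-1)*(-9)/4)/((2*283)) = -1/4*9/566 = -9/4*1/566 = -9/2264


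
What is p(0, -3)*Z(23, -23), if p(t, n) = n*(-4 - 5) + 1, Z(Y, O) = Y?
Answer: 644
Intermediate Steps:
p(t, n) = 1 - 9*n (p(t, n) = n*(-9) + 1 = -9*n + 1 = 1 - 9*n)
p(0, -3)*Z(23, -23) = (1 - 9*(-3))*23 = (1 + 27)*23 = 28*23 = 644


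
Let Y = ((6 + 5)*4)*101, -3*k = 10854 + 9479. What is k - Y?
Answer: -33665/3 ≈ -11222.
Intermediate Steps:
k = -20333/3 (k = -(10854 + 9479)/3 = -⅓*20333 = -20333/3 ≈ -6777.7)
Y = 4444 (Y = (11*4)*101 = 44*101 = 4444)
k - Y = -20333/3 - 1*4444 = -20333/3 - 4444 = -33665/3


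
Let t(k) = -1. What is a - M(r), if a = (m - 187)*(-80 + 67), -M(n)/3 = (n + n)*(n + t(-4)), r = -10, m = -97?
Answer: 4352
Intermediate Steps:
M(n) = -6*n*(-1 + n) (M(n) = -3*(n + n)*(n - 1) = -3*2*n*(-1 + n) = -6*n*(-1 + n))
a = 3692 (a = (-97 - 187)*(-80 + 67) = -284*(-13) = 3692)
a - M(r) = 3692 - 6*(-10)*(1 - 1*(-10)) = 3692 - 6*(-10)*(1 + 10) = 3692 - 6*(-10)*11 = 3692 - 1*(-660) = 3692 + 660 = 4352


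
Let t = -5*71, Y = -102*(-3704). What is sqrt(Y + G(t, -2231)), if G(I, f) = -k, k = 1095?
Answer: 3*sqrt(41857) ≈ 613.77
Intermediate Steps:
Y = 377808
t = -355
G(I, f) = -1095 (G(I, f) = -1*1095 = -1095)
sqrt(Y + G(t, -2231)) = sqrt(377808 - 1095) = sqrt(376713) = 3*sqrt(41857)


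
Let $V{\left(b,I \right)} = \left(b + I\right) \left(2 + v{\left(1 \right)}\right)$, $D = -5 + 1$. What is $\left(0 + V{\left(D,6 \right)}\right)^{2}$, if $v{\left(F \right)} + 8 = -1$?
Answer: $196$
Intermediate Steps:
$v{\left(F \right)} = -9$ ($v{\left(F \right)} = -8 - 1 = -9$)
$D = -4$
$V{\left(b,I \right)} = - 7 I - 7 b$ ($V{\left(b,I \right)} = \left(b + I\right) \left(2 - 9\right) = \left(I + b\right) \left(-7\right) = - 7 I - 7 b$)
$\left(0 + V{\left(D,6 \right)}\right)^{2} = \left(0 - 14\right)^{2} = \left(-14\right)^{2} = 196$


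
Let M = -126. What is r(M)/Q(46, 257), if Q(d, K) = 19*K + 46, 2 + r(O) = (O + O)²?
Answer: 63502/4929 ≈ 12.883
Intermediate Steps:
r(O) = -2 + 4*O² (r(O) = -2 + (O + O)² = -2 + (2*O)² = -2 + 4*O²)
Q(d, K) = 46 + 19*K
r(M)/Q(46, 257) = (-2 + 4*(-126)²)/(46 + 19*257) = (-2 + 4*15876)/(46 + 4883) = (-2 + 63504)/4929 = 63502*(1/4929) = 63502/4929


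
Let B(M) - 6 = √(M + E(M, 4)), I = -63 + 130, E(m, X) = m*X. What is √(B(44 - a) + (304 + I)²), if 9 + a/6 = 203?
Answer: √(137647 + 20*I*√14) ≈ 371.01 + 0.101*I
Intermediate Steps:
a = 1164 (a = -54 + 6*203 = -54 + 1218 = 1164)
E(m, X) = X*m
I = 67
B(M) = 6 + √5*√M (B(M) = 6 + √(M + 4*M) = 6 + √(5*M) = 6 + √5*√M)
√(B(44 - a) + (304 + I)²) = √((6 + √5*√(44 - 1*1164)) + (304 + 67)²) = √((6 + √5*√(44 - 1164)) + 371²) = √((6 + √5*√(-1120)) + 137641) = √((6 + √5*(4*I*√70)) + 137641) = √((6 + 20*I*√14) + 137641) = √(137647 + 20*I*√14)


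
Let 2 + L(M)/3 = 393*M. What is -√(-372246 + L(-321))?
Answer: -I*√750711 ≈ -866.44*I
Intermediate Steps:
L(M) = -6 + 1179*M (L(M) = -6 + 3*(393*M) = -6 + 1179*M)
-√(-372246 + L(-321)) = -√(-372246 + (-6 + 1179*(-321))) = -√(-372246 + (-6 - 378459)) = -√(-372246 - 378465) = -√(-750711) = -I*√750711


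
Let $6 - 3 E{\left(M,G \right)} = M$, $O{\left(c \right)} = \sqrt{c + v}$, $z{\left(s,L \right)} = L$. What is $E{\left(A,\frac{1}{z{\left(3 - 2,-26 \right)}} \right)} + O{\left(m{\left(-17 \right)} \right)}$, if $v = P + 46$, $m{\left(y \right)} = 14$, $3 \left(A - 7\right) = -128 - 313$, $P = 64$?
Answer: $\frac{146}{3} + 2 \sqrt{31} \approx 59.802$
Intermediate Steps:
$A = -140$ ($A = 7 + \frac{-128 - 313}{3} = 7 + \frac{1}{3} \left(-441\right) = 7 - 147 = -140$)
$v = 110$ ($v = 64 + 46 = 110$)
$O{\left(c \right)} = \sqrt{110 + c}$ ($O{\left(c \right)} = \sqrt{c + 110} = \sqrt{110 + c}$)
$E{\left(M,G \right)} = 2 - \frac{M}{3}$
$E{\left(A,\frac{1}{z{\left(3 - 2,-26 \right)}} \right)} + O{\left(m{\left(-17 \right)} \right)} = \left(2 - - \frac{140}{3}\right) + \sqrt{110 + 14} = \left(2 + \frac{140}{3}\right) + \sqrt{124} = \frac{146}{3} + 2 \sqrt{31}$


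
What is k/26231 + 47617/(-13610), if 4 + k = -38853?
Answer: -1777885297/357003910 ≈ -4.9800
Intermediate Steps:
k = -38857 (k = -4 - 38853 = -38857)
k/26231 + 47617/(-13610) = -38857/26231 + 47617/(-13610) = -38857*1/26231 + 47617*(-1/13610) = -38857/26231 - 47617/13610 = -1777885297/357003910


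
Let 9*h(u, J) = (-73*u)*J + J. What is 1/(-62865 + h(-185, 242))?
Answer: 3/900889 ≈ 3.3300e-6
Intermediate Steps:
h(u, J) = J/9 - 73*J*u/9 (h(u, J) = ((-73*u)*J + J)/9 = (-73*J*u + J)/9 = (J - 73*J*u)/9 = J/9 - 73*J*u/9)
1/(-62865 + h(-185, 242)) = 1/(-62865 + (⅑)*242*(1 - 73*(-185))) = 1/(-62865 + (⅑)*242*(1 + 13505)) = 1/(-62865 + (⅑)*242*13506) = 1/(-62865 + 1089484/3) = 1/(900889/3) = 3/900889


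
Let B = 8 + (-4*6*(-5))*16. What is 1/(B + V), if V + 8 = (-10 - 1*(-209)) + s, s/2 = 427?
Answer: 1/2973 ≈ 0.00033636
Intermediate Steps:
s = 854 (s = 2*427 = 854)
V = 1045 (V = -8 + ((-10 - 1*(-209)) + 854) = -8 + ((-10 + 209) + 854) = -8 + (199 + 854) = -8 + 1053 = 1045)
B = 1928 (B = 8 - 24*(-5)*16 = 8 + 120*16 = 8 + 1920 = 1928)
1/(B + V) = 1/(1928 + 1045) = 1/2973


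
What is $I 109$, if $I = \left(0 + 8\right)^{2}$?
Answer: $6976$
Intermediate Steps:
$I = 64$ ($I = 8^{2} = 64$)
$I 109 = 64 \cdot 109 = 6976$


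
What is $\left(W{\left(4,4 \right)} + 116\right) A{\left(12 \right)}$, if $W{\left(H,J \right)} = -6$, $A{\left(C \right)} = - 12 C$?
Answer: $-15840$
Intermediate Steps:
$\left(W{\left(4,4 \right)} + 116\right) A{\left(12 \right)} = \left(-6 + 116\right) \left(\left(-12\right) 12\right) = 110 \left(-144\right) = -15840$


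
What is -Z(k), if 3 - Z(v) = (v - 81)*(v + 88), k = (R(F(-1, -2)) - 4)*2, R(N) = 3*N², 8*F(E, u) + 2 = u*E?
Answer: -7123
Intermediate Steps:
F(E, u) = -¼ + E*u/8 (F(E, u) = -¼ + (u*E)/8 = -¼ + (E*u)/8 = -¼ + E*u/8)
k = -8 (k = (3*(-¼ + (⅛)*(-1)*(-2))² - 4)*2 = (3*(-¼ + ¼)² - 4)*2 = (3*0² - 4)*2 = (3*0 - 4)*2 = (0 - 4)*2 = -4*2 = -8)
Z(v) = 3 - (-81 + v)*(88 + v) (Z(v) = 3 - (v - 81)*(v + 88) = 3 - (-81 + v)*(88 + v))
-Z(k) = -(7131 - 1*(-8)² - 7*(-8)) = -(7131 - 1*64 + 56) = -(7131 - 64 + 56) = -1*7123 = -7123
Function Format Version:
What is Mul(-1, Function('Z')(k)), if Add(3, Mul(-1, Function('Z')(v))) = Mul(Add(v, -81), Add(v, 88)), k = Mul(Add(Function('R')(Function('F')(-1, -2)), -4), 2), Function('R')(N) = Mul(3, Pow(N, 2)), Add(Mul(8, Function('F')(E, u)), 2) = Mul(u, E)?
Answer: -7123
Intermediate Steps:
Function('F')(E, u) = Add(Rational(-1, 4), Mul(Rational(1, 8), E, u)) (Function('F')(E, u) = Add(Rational(-1, 4), Mul(Rational(1, 8), Mul(u, E))) = Add(Rational(-1, 4), Mul(Rational(1, 8), Mul(E, u))) = Add(Rational(-1, 4), Mul(Rational(1, 8), E, u)))
k = -8 (k = Mul(Add(Mul(3, Pow(Add(Rational(-1, 4), Mul(Rational(1, 8), -1, -2)), 2)), -4), 2) = Mul(Add(Mul(3, Pow(Add(Rational(-1, 4), Rational(1, 4)), 2)), -4), 2) = Mul(Add(Mul(3, Pow(0, 2)), -4), 2) = Mul(Add(Mul(3, 0), -4), 2) = Mul(Add(0, -4), 2) = Mul(-4, 2) = -8)
Function('Z')(v) = Add(3, Mul(-1, Add(-81, v), Add(88, v))) (Function('Z')(v) = Add(3, Mul(-1, Mul(Add(v, -81), Add(v, 88)))) = Add(3, Mul(-1, Mul(Add(-81, v), Add(88, v)))) = Add(3, Mul(-1, Add(-81, v), Add(88, v))))
Mul(-1, Function('Z')(k)) = Mul(-1, Add(7131, Mul(-1, Pow(-8, 2)), Mul(-7, -8))) = Mul(-1, Add(7131, Mul(-1, 64), 56)) = Mul(-1, Add(7131, -64, 56)) = Mul(-1, 7123) = -7123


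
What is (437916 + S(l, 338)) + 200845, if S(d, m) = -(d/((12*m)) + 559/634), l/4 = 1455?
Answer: 34220218945/53573 ≈ 6.3876e+5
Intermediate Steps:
l = 5820 (l = 4*1455 = 5820)
S(d, m) = -559/634 - d/(12*m) (S(d, m) = -(d*(1/(12*m)) + 559*(1/634)) = -(d/(12*m) + 559/634) = -(559/634 + d/(12*m)) = -559/634 - d/(12*m))
(437916 + S(l, 338)) + 200845 = (437916 + (-559/634 - 1/12*5820/338)) + 200845 = (437916 + (-559/634 - 1/12*5820*1/338)) + 200845 = (437916 + (-559/634 - 485/338)) + 200845 = (437916 - 124108/53573) + 200845 = 23460349760/53573 + 200845 = 34220218945/53573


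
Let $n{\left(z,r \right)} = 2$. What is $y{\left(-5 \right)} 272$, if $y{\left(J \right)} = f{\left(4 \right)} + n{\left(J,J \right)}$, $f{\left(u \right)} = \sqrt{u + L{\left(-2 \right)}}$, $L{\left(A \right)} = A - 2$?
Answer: $544$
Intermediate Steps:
$L{\left(A \right)} = -2 + A$
$f{\left(u \right)} = \sqrt{-4 + u}$ ($f{\left(u \right)} = \sqrt{u - 4} = \sqrt{-4 + u}$)
$y{\left(J \right)} = 2$ ($y{\left(J \right)} = \sqrt{-4 + 4} + 2 = \sqrt{0} + 2 = 0 + 2 = 2$)
$y{\left(-5 \right)} 272 = 2 \cdot 272 = 544$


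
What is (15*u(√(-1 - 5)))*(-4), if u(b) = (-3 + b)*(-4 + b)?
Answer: -360 + 420*I*√6 ≈ -360.0 + 1028.8*I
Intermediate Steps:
u(b) = (-4 + b)*(-3 + b)
(15*u(√(-1 - 5)))*(-4) = (15*(12 + (√(-1 - 5))² - 7*√(-1 - 5)))*(-4) = (15*(12 + (√(-6))² - 7*I*√6))*(-4) = (15*(12 + (I*√6)² - 7*I*√6))*(-4) = (15*(12 - 6 - 7*I*√6))*(-4) = (15*(6 - 7*I*√6))*(-4) = (90 - 105*I*√6)*(-4) = -360 + 420*I*√6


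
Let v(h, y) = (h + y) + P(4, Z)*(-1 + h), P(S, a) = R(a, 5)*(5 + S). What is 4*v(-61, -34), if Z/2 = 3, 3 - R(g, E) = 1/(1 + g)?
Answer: -47300/7 ≈ -6757.1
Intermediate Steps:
R(g, E) = 3 - 1/(1 + g)
Z = 6 (Z = 2*3 = 6)
P(S, a) = (2 + 3*a)*(5 + S)/(1 + a) (P(S, a) = ((2 + 3*a)/(1 + a))*(5 + S) = (2 + 3*a)*(5 + S)/(1 + a))
v(h, y) = -180/7 + y + 187*h/7 (v(h, y) = (h + y) + ((2 + 3*6)*(5 + 4)/(1 + 6))*(-1 + h) = (h + y) + ((2 + 18)*9/7)*(-1 + h) = (h + y) + ((1/7)*20*9)*(-1 + h) = (h + y) + 180*(-1 + h)/7 = (h + y) + (-180/7 + 180*h/7) = -180/7 + y + 187*h/7)
4*v(-61, -34) = 4*(-180/7 - 34 + (187/7)*(-61)) = 4*(-180/7 - 34 - 11407/7) = 4*(-11825/7) = -47300/7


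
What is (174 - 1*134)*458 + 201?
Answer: 18521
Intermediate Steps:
(174 - 1*134)*458 + 201 = (174 - 134)*458 + 201 = 40*458 + 201 = 18320 + 201 = 18521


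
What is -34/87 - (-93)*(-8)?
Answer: -64762/87 ≈ -744.39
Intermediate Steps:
-34/87 - (-93)*(-8) = -34*1/87 - 93*8 = -34/87 - 744 = -64762/87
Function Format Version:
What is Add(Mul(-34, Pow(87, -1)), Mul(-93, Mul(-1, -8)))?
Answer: Rational(-64762, 87) ≈ -744.39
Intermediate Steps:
Add(Mul(-34, Pow(87, -1)), Mul(-93, Mul(-1, -8))) = Add(Mul(-34, Rational(1, 87)), Mul(-93, 8)) = Add(Rational(-34, 87), -744) = Rational(-64762, 87)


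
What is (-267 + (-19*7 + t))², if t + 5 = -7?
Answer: 169744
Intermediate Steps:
t = -12 (t = -5 - 7 = -12)
(-267 + (-19*7 + t))² = (-267 + (-19*7 - 12))² = (-267 + (-133 - 12))² = (-267 - 145)² = (-412)² = 169744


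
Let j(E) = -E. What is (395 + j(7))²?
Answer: 150544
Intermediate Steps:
(395 + j(7))² = (395 - 1*7)² = (395 - 7)² = 388² = 150544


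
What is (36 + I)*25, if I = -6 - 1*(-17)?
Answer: 1175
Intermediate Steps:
I = 11 (I = -6 + 17 = 11)
(36 + I)*25 = (36 + 11)*25 = 47*25 = 1175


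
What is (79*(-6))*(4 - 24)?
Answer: 9480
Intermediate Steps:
(79*(-6))*(4 - 24) = -474*(-20) = 9480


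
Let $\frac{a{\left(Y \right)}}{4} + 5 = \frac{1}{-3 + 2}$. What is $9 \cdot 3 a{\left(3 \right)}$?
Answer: $-648$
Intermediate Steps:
$a{\left(Y \right)} = -24$ ($a{\left(Y \right)} = -20 + \frac{4}{-3 + 2} = -20 + \frac{4}{-1} = -20 + 4 \left(-1\right) = -20 - 4 = -24$)
$9 \cdot 3 a{\left(3 \right)} = 9 \cdot 3 \left(-24\right) = 27 \left(-24\right) = -648$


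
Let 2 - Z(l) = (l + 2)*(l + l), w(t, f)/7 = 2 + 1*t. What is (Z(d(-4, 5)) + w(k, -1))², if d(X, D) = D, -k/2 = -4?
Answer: 4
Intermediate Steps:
k = 8 (k = -2*(-4) = 8)
w(t, f) = 14 + 7*t (w(t, f) = 7*(2 + 1*t) = 7*(2 + t) = 14 + 7*t)
Z(l) = 2 - 2*l*(2 + l) (Z(l) = 2 - (l + 2)*(l + l) = 2 - (2 + l)*2*l = 2 - 2*l*(2 + l))
(Z(d(-4, 5)) + w(k, -1))² = ((2 - 4*5 - 2*5²) + (14 + 7*8))² = ((2 - 20 - 2*25) + (14 + 56))² = ((2 - 20 - 50) + 70)² = (-68 + 70)² = 2² = 4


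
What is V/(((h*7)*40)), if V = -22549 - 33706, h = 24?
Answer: -11251/1344 ≈ -8.3713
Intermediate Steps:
V = -56255
V/(((h*7)*40)) = -56255/((24*7)*40) = -56255/(168*40) = -56255/6720 = -56255*1/6720 = -11251/1344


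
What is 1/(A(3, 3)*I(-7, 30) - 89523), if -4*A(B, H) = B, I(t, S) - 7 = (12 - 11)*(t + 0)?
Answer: -1/89523 ≈ -1.1170e-5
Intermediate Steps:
I(t, S) = 7 + t (I(t, S) = 7 + (12 - 11)*(t + 0) = 7 + 1*t = 7 + t)
A(B, H) = -B/4
1/(A(3, 3)*I(-7, 30) - 89523) = 1/((-¼*3)*(7 - 7) - 89523) = 1/(-¾*0 - 89523) = 1/(0 - 89523) = 1/(-89523) = -1/89523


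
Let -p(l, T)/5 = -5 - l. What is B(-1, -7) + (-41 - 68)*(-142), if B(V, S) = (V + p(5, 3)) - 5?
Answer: 15522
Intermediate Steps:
p(l, T) = 25 + 5*l (p(l, T) = -5*(-5 - l) = 25 + 5*l)
B(V, S) = 45 + V (B(V, S) = (V + (25 + 5*5)) - 5 = (V + (25 + 25)) - 5 = (V + 50) - 5 = (50 + V) - 5 = 45 + V)
B(-1, -7) + (-41 - 68)*(-142) = (45 - 1) + (-41 - 68)*(-142) = 44 - 109*(-142) = 44 + 15478 = 15522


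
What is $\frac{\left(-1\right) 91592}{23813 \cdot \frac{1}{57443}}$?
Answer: $- \frac{5261319256}{23813} \approx -2.2094 \cdot 10^{5}$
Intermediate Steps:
$\frac{\left(-1\right) 91592}{23813 \cdot \frac{1}{57443}} = - \frac{91592}{23813 \cdot \frac{1}{57443}} = - \frac{91592}{\frac{23813}{57443}} = \left(-91592\right) \frac{57443}{23813} = - \frac{5261319256}{23813}$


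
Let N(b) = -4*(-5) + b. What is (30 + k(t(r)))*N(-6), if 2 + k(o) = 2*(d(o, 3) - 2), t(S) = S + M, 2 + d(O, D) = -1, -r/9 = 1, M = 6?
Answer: 252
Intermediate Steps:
r = -9 (r = -9*1 = -9)
d(O, D) = -3 (d(O, D) = -2 - 1 = -3)
N(b) = 20 + b
t(S) = 6 + S (t(S) = S + 6 = 6 + S)
k(o) = -12 (k(o) = -2 + 2*(-3 - 2) = -2 + 2*(-5) = -2 - 10 = -12)
(30 + k(t(r)))*N(-6) = (30 - 12)*(20 - 6) = 18*14 = 252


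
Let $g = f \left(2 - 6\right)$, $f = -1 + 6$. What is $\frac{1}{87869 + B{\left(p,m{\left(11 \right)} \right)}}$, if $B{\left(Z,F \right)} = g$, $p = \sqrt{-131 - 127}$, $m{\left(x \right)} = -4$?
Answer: $\frac{1}{87849} \approx 1.1383 \cdot 10^{-5}$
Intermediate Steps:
$p = i \sqrt{258}$ ($p = \sqrt{-258} = i \sqrt{258} \approx 16.062 i$)
$f = 5$
$g = -20$ ($g = 5 \left(2 - 6\right) = 5 \left(-4\right) = -20$)
$B{\left(Z,F \right)} = -20$
$\frac{1}{87869 + B{\left(p,m{\left(11 \right)} \right)}} = \frac{1}{87869 - 20} = \frac{1}{87849}$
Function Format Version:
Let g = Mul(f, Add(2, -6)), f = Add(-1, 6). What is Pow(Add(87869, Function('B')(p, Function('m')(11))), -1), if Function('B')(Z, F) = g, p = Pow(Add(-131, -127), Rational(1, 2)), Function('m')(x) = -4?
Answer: Rational(1, 87849) ≈ 1.1383e-5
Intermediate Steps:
p = Mul(I, Pow(258, Rational(1, 2))) (p = Pow(-258, Rational(1, 2)) = Mul(I, Pow(258, Rational(1, 2))) ≈ Mul(16.062, I))
f = 5
g = -20 (g = Mul(5, Add(2, -6)) = Mul(5, -4) = -20)
Function('B')(Z, F) = -20
Pow(Add(87869, Function('B')(p, Function('m')(11))), -1) = Pow(Add(87869, -20), -1) = Pow(87849, -1) = Rational(1, 87849)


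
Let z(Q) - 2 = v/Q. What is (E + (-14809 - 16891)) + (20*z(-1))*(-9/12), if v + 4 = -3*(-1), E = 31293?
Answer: -452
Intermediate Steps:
v = -1 (v = -4 - 3*(-1) = -4 + 3 = -1)
z(Q) = 2 - 1/Q
(E + (-14809 - 16891)) + (20*z(-1))*(-9/12) = (31293 + (-14809 - 16891)) + (20*(2 - 1/(-1)))*(-9/12) = (31293 - 31700) + (20*(2 - 1*(-1)))*(-9*1/12) = -407 + (20*(2 + 1))*(-¾) = -407 + (20*3)*(-¾) = -407 + 60*(-¾) = -407 - 45 = -452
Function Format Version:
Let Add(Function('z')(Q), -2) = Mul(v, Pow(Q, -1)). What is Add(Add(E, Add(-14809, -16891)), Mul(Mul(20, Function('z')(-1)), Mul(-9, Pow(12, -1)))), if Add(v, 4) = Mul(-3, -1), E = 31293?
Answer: -452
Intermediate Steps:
v = -1 (v = Add(-4, Mul(-3, -1)) = Add(-4, 3) = -1)
Function('z')(Q) = Add(2, Mul(-1, Pow(Q, -1)))
Add(Add(E, Add(-14809, -16891)), Mul(Mul(20, Function('z')(-1)), Mul(-9, Pow(12, -1)))) = Add(Add(31293, Add(-14809, -16891)), Mul(Mul(20, Add(2, Mul(-1, Pow(-1, -1)))), Mul(-9, Pow(12, -1)))) = Add(Add(31293, -31700), Mul(Mul(20, Add(2, Mul(-1, -1))), Mul(-9, Rational(1, 12)))) = Add(-407, Mul(Mul(20, Add(2, 1)), Rational(-3, 4))) = Add(-407, Mul(Mul(20, 3), Rational(-3, 4))) = Add(-407, Mul(60, Rational(-3, 4))) = Add(-407, -45) = -452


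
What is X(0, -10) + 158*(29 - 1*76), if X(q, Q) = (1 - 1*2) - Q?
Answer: -7417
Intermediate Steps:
X(q, Q) = -1 - Q (X(q, Q) = (1 - 2) - Q = -1 - Q)
X(0, -10) + 158*(29 - 1*76) = (-1 - 1*(-10)) + 158*(29 - 1*76) = (-1 + 10) + 158*(29 - 76) = 9 + 158*(-47) = 9 - 7426 = -7417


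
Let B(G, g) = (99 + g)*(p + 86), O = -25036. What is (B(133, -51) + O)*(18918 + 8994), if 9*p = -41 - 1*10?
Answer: -591176160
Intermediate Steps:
p = -17/3 (p = (-41 - 1*10)/9 = (-41 - 10)/9 = (⅑)*(-51) = -17/3 ≈ -5.6667)
B(G, g) = 7953 + 241*g/3 (B(G, g) = (99 + g)*(-17/3 + 86) = (99 + g)*(241/3) = 7953 + 241*g/3)
(B(133, -51) + O)*(18918 + 8994) = ((7953 + (241/3)*(-51)) - 25036)*(18918 + 8994) = ((7953 - 4097) - 25036)*27912 = (3856 - 25036)*27912 = -21180*27912 = -591176160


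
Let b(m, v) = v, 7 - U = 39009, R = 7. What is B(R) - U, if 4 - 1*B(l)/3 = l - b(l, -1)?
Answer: 38990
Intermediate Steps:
U = -39002 (U = 7 - 1*39009 = 7 - 39009 = -39002)
B(l) = 9 - 3*l (B(l) = 12 - 3*(l - 1*(-1)) = 12 - 3*(l + 1) = 12 - 3*(1 + l) = 12 + (-3 - 3*l) = 9 - 3*l)
B(R) - U = (9 - 3*7) - 1*(-39002) = (9 - 21) + 39002 = -12 + 39002 = 38990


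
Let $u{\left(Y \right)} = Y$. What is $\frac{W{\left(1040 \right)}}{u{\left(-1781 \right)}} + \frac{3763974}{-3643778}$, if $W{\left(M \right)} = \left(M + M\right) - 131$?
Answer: $- \frac{6902680508}{3244784309} \approx -2.1273$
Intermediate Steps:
$W{\left(M \right)} = -131 + 2 M$ ($W{\left(M \right)} = 2 M - 131 = -131 + 2 M$)
$\frac{W{\left(1040 \right)}}{u{\left(-1781 \right)}} + \frac{3763974}{-3643778} = \frac{-131 + 2 \cdot 1040}{-1781} + \frac{3763974}{-3643778} = \left(-131 + 2080\right) \left(- \frac{1}{1781}\right) + 3763974 \left(- \frac{1}{3643778}\right) = 1949 \left(- \frac{1}{1781}\right) - \frac{1881987}{1821889} = - \frac{1949}{1781} - \frac{1881987}{1821889} = - \frac{6902680508}{3244784309}$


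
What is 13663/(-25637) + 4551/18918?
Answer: -47267549/161666922 ≈ -0.29238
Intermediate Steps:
13663/(-25637) + 4551/18918 = 13663*(-1/25637) + 4551*(1/18918) = -13663/25637 + 1517/6306 = -47267549/161666922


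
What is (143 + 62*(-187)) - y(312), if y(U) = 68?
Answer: -11519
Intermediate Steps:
(143 + 62*(-187)) - y(312) = (143 + 62*(-187)) - 1*68 = (143 - 11594) - 68 = -11451 - 68 = -11519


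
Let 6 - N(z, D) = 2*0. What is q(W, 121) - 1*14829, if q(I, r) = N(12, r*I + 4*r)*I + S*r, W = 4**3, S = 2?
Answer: -14203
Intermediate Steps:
W = 64
N(z, D) = 6 (N(z, D) = 6 - 2*0 = 6 - 1*0 = 6 + 0 = 6)
q(I, r) = 2*r + 6*I (q(I, r) = 6*I + 2*r = 2*r + 6*I)
q(W, 121) - 1*14829 = (2*121 + 6*64) - 1*14829 = (242 + 384) - 14829 = 626 - 14829 = -14203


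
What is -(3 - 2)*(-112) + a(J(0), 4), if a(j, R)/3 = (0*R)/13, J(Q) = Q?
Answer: 112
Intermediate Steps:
a(j, R) = 0 (a(j, R) = 3*((0*R)/13) = 3*(0*(1/13)) = 3*0 = 0)
-(3 - 2)*(-112) + a(J(0), 4) = -(3 - 2)*(-112) + 0 = -1*1*(-112) + 0 = -1*(-112) + 0 = 112 + 0 = 112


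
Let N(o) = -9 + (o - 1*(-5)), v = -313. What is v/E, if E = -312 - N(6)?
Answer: 313/314 ≈ 0.99682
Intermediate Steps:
N(o) = -4 + o (N(o) = -9 + (o + 5) = -9 + (5 + o) = -4 + o)
E = -314 (E = -312 - (-4 + 6) = -312 - 1*2 = -312 - 2 = -314)
v/E = -313/(-314) = -313*(-1/314) = 313/314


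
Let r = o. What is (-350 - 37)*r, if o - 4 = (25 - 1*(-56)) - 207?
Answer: 47214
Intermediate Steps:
o = -122 (o = 4 + ((25 - 1*(-56)) - 207) = 4 + ((25 + 56) - 207) = 4 + (81 - 207) = 4 - 126 = -122)
r = -122
(-350 - 37)*r = (-350 - 37)*(-122) = -387*(-122) = 47214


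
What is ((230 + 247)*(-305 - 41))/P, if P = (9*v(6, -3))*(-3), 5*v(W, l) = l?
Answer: -91690/9 ≈ -10188.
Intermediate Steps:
v(W, l) = l/5
P = 81/5 (P = (9*((1/5)*(-3)))*(-3) = (9*(-3/5))*(-3) = -27/5*(-3) = 81/5 ≈ 16.200)
((230 + 247)*(-305 - 41))/P = ((230 + 247)*(-305 - 41))/(81/5) = (477*(-346))*(5/81) = -165042*5/81 = -91690/9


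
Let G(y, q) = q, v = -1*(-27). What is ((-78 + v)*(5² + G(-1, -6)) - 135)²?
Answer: 1218816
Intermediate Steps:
v = 27
((-78 + v)*(5² + G(-1, -6)) - 135)² = ((-78 + 27)*(5² - 6) - 135)² = (-51*(25 - 6) - 135)² = (-51*19 - 135)² = (-969 - 135)² = (-1104)² = 1218816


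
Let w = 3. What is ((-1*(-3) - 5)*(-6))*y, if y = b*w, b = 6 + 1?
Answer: 252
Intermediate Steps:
b = 7
y = 21 (y = 7*3 = 21)
((-1*(-3) - 5)*(-6))*y = ((-1*(-3) - 5)*(-6))*21 = ((3 - 5)*(-6))*21 = -2*(-6)*21 = 12*21 = 252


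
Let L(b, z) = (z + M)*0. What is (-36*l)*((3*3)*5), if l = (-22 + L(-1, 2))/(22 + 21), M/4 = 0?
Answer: 35640/43 ≈ 828.84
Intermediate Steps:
M = 0 (M = 4*0 = 0)
L(b, z) = 0 (L(b, z) = (z + 0)*0 = z*0 = 0)
l = -22/43 (l = (-22 + 0)/(22 + 21) = -22/43 ≈ -0.51163)
(-36*l)*((3*3)*5) = (-36*(-22/43))*((3*3)*5) = 792*(9*5)/43 = (792/43)*45 = 35640/43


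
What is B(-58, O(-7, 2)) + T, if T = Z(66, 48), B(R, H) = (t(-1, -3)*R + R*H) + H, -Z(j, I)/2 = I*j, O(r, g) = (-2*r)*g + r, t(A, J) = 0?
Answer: -7533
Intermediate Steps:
O(r, g) = r - 2*g*r (O(r, g) = -2*g*r + r = r - 2*g*r)
Z(j, I) = -2*I*j
B(R, H) = H + H*R (B(R, H) = (0*R + R*H) + H = (0 + H*R) + H = H*R + H = H + H*R)
T = -6336 (T = -2*48*66 = -6336)
B(-58, O(-7, 2)) + T = (-7*(1 - 2*2))*(1 - 58) - 6336 = -7*(1 - 4)*(-57) - 6336 = -7*(-3)*(-57) - 6336 = 21*(-57) - 6336 = -1197 - 6336 = -7533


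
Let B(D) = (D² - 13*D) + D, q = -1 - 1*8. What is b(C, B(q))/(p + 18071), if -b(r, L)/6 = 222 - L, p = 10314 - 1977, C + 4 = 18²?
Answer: -99/13204 ≈ -0.0074977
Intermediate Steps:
C = 320 (C = -4 + 18² = -4 + 324 = 320)
p = 8337
q = -9 (q = -1 - 8 = -9)
B(D) = D² - 12*D
b(r, L) = -1332 + 6*L (b(r, L) = -6*(222 - L) = -1332 + 6*L)
b(C, B(q))/(p + 18071) = (-1332 + 6*(-9*(-12 - 9)))/(8337 + 18071) = (-1332 + 6*(-9*(-21)))/26408 = (-1332 + 6*189)*(1/26408) = (-1332 + 1134)*(1/26408) = -198*1/26408 = -99/13204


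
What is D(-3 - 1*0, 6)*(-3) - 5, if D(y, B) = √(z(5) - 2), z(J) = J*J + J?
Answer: -5 - 6*√7 ≈ -20.875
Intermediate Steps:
z(J) = J + J² (z(J) = J² + J = J + J²)
D(y, B) = 2*√7 (D(y, B) = √(5*(1 + 5) - 2) = √(5*6 - 2) = √(30 - 2) = √28 = 2*√7)
D(-3 - 1*0, 6)*(-3) - 5 = (2*√7)*(-3) - 5 = -6*√7 - 5 = -5 - 6*√7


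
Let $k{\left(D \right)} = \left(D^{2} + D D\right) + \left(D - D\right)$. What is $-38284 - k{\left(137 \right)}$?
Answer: $-75822$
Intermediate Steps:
$k{\left(D \right)} = 2 D^{2}$ ($k{\left(D \right)} = \left(D^{2} + D^{2}\right) + 0 = 2 D^{2} + 0 = 2 D^{2}$)
$-38284 - k{\left(137 \right)} = -38284 - 2 \cdot 137^{2} = -38284 - 2 \cdot 18769 = -38284 - 37538 = -75822$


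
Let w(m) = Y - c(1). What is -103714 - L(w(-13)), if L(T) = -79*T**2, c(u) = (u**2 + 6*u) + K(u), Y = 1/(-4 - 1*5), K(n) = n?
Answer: -7979843/81 ≈ -98517.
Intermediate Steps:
Y = -1/9 (Y = 1/(-4 - 5) = 1/(-9) = -1/9 ≈ -0.11111)
c(u) = u**2 + 7*u (c(u) = (u**2 + 6*u) + u = u**2 + 7*u)
w(m) = -73/9 (w(m) = -1/9 - (7 + 1) = -1/9 - 8 = -73/9)
-103714 - L(w(-13)) = -103714 - (-79)*(-73/9)**2 = -103714 - (-79)*5329/81 = -103714 - 1*(-420991/81) = -103714 + 420991/81 = -7979843/81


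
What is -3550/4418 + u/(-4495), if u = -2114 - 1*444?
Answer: -2328003/9929455 ≈ -0.23445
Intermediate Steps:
u = -2558 (u = -2114 - 444 = -2558)
-3550/4418 + u/(-4495) = -3550/4418 - 2558/(-4495) = -3550*1/4418 - 2558*(-1/4495) = -1775/2209 + 2558/4495 = -2328003/9929455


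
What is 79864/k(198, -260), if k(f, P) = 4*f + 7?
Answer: 79864/799 ≈ 99.955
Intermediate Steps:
k(f, P) = 7 + 4*f
79864/k(198, -260) = 79864/(7 + 4*198) = 79864/(7 + 792) = 79864/799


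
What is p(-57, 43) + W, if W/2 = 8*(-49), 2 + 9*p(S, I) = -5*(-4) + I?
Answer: -6995/9 ≈ -777.22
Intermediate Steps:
p(S, I) = 2 + I/9 (p(S, I) = -2/9 + (-5*(-4) + I)/9 = -2/9 + (20 + I)/9 = -2/9 + (20/9 + I/9) = 2 + I/9)
W = -784 (W = 2*(8*(-49)) = 2*(-392) = -784)
p(-57, 43) + W = (2 + (⅑)*43) - 784 = (2 + 43/9) - 784 = 61/9 - 784 = -6995/9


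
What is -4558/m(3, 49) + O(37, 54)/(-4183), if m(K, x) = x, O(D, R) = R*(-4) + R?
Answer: -19058176/204967 ≈ -92.982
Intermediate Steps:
O(D, R) = -3*R (O(D, R) = -4*R + R = -3*R)
-4558/m(3, 49) + O(37, 54)/(-4183) = -4558/49 - 3*54/(-4183) = -4558*1/49 - 162*(-1/4183) = -4558/49 + 162/4183 = -19058176/204967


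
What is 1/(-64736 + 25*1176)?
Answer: -1/35336 ≈ -2.8300e-5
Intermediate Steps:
1/(-64736 + 25*1176) = 1/(-64736 + 29400) = 1/(-35336) = -1/35336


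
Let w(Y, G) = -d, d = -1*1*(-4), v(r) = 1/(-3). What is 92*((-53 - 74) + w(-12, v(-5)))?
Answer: -12052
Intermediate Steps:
v(r) = -⅓
d = 4 (d = -1*(-4) = 4)
w(Y, G) = -4 (w(Y, G) = -1*4 = -4)
92*((-53 - 74) + w(-12, v(-5))) = 92*((-53 - 74) - 4) = 92*(-127 - 4) = 92*(-131) = -12052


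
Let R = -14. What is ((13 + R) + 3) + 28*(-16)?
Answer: -446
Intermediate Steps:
((13 + R) + 3) + 28*(-16) = ((13 - 14) + 3) + 28*(-16) = (-1 + 3) - 448 = 2 - 448 = -446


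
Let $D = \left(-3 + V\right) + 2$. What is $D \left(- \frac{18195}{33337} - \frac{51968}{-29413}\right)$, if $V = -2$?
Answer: $- \frac{3591863043}{980541181} \approx -3.6631$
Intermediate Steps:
$D = -3$ ($D = \left(-3 - 2\right) + 2 = -5 + 2 = -3$)
$D \left(- \frac{18195}{33337} - \frac{51968}{-29413}\right) = - 3 \left(- \frac{18195}{33337} - \frac{51968}{-29413}\right) = - 3 \left(\left(-18195\right) \frac{1}{33337} - - \frac{51968}{29413}\right) = - 3 \left(- \frac{18195}{33337} + \frac{51968}{29413}\right) = \left(-3\right) \frac{1197287681}{980541181} = - \frac{3591863043}{980541181}$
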